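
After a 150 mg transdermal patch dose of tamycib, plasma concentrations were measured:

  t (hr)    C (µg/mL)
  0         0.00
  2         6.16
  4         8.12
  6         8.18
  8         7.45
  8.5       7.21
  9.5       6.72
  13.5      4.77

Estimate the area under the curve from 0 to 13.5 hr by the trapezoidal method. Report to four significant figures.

AUC = 85.98 µg/mL·hr

Trapezoidal AUC_0→13.5:
  [0→2]: (0.00+6.16)/2 × 2 = 6.16
  [2→4]: (6.16+8.12)/2 × 2 = 14.28
  [4→6]: (8.12+8.18)/2 × 2 = 16.3
  [6→8]: (8.18+7.45)/2 × 2 = 15.63
  [8→8.5]: (7.45+7.21)/2 × 0.5 = 3.665
  [8.5→9.5]: (7.21+6.72)/2 × 1 = 6.965
  [9.5→13.5]: (6.72+4.77)/2 × 4 = 22.98
  Sum = 85.98 µg/mL·hr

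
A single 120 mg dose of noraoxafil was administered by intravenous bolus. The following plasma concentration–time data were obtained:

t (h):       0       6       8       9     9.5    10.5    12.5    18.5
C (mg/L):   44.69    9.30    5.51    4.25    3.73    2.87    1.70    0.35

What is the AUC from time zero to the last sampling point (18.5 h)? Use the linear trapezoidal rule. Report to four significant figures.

AUC = 197.7 mg/L·h

Trapezoidal AUC_0→18.5:
  [0→6]: (44.69+9.30)/2 × 6 = 161.97
  [6→8]: (9.30+5.51)/2 × 2 = 14.81
  [8→9]: (5.51+4.25)/2 × 1 = 4.88
  [9→9.5]: (4.25+3.73)/2 × 0.5 = 1.995
  [9.5→10.5]: (3.73+2.87)/2 × 1 = 3.3
  [10.5→12.5]: (2.87+1.70)/2 × 2 = 4.57
  [12.5→18.5]: (1.70+0.35)/2 × 6 = 6.15
  Sum = 197.675 mg/L·h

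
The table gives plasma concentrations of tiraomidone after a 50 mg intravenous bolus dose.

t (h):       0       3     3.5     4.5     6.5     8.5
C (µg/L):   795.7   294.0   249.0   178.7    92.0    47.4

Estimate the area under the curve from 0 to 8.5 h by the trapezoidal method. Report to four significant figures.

AUC = 2394 µg/L·h

Trapezoidal AUC_0→8.5:
  [0→3]: (795.7+294.0)/2 × 3 = 1634.55
  [3→3.5]: (294.0+249.0)/2 × 0.5 = 135.75
  [3.5→4.5]: (249.0+178.7)/2 × 1 = 213.85
  [4.5→6.5]: (178.7+92.0)/2 × 2 = 270.7
  [6.5→8.5]: (92.0+47.4)/2 × 2 = 139.4
  Sum = 2394.25 µg/L·h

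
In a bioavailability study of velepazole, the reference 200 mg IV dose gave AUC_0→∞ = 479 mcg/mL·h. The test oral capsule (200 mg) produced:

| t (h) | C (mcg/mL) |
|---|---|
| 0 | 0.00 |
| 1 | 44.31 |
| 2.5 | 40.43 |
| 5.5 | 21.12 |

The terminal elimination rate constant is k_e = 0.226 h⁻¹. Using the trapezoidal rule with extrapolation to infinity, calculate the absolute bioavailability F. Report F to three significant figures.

Trapezoidal AUC_0→5.5 (oral capsule):
  [0→1]: (0.00+44.31)/2 × 1 = 22.155
  [1→2.5]: (44.31+40.43)/2 × 1.5 = 63.555
  [2.5→5.5]: (40.43+21.12)/2 × 3 = 92.325
  Sum = 178.035 mcg/mL·h
Tail: C_last/k_e = 21.12/0.226 = 93.451
AUC_0→∞ (oral capsule) = 178.035 + 93.451 = 271.486 mcg/mL·h
F = (AUC_ev/D_ev)/(AUC_iv/D_iv) = (271.486/200)/(479/200) = 1.35743/2.395 = 0.5668

F = 0.567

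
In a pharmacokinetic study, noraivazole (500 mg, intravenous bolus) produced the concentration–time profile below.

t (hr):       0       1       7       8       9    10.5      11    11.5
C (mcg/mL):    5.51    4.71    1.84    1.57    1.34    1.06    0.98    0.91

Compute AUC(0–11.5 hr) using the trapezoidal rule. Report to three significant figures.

AUC = 30.7 mcg/mL·hr

Trapezoidal AUC_0→11.5:
  [0→1]: (5.51+4.71)/2 × 1 = 5.11
  [1→7]: (4.71+1.84)/2 × 6 = 19.65
  [7→8]: (1.84+1.57)/2 × 1 = 1.705
  [8→9]: (1.57+1.34)/2 × 1 = 1.455
  [9→10.5]: (1.34+1.06)/2 × 1.5 = 1.8
  [10.5→11]: (1.06+0.98)/2 × 0.5 = 0.51
  [11→11.5]: (0.98+0.91)/2 × 0.5 = 0.4725
  Sum = 30.7025 mcg/mL·hr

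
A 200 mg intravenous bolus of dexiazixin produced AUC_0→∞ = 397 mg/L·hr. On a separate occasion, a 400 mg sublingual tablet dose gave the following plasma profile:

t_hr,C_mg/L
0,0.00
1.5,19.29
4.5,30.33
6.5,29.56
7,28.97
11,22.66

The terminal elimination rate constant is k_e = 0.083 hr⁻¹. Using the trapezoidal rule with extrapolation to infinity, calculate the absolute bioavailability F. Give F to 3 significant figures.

F = 0.680

Trapezoidal AUC_0→11 (sublingual tablet):
  [0→1.5]: (0.00+19.29)/2 × 1.5 = 14.4675
  [1.5→4.5]: (19.29+30.33)/2 × 3 = 74.43
  [4.5→6.5]: (30.33+29.56)/2 × 2 = 59.89
  [6.5→7]: (29.56+28.97)/2 × 0.5 = 14.6325
  [7→11]: (28.97+22.66)/2 × 4 = 103.26
  Sum = 266.68 mg/L·hr
Tail: C_last/k_e = 22.66/0.083 = 273.012
AUC_0→∞ (sublingual tablet) = 266.68 + 273.012 = 539.692 mg/L·hr
F = (AUC_ev/D_ev)/(AUC_iv/D_iv) = (539.692/400)/(397/200) = 1.34923/1.985 = 0.6797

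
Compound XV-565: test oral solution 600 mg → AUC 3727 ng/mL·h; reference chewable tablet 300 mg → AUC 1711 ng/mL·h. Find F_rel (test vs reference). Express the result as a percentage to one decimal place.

F_rel = (AUC_test/D_test) / (AUC_ref/D_ref)
      = (3727/600) / (1711/300)
      = 6.21167 / 5.70333 = 1.0891 = 108.91%

F_rel = 108.9%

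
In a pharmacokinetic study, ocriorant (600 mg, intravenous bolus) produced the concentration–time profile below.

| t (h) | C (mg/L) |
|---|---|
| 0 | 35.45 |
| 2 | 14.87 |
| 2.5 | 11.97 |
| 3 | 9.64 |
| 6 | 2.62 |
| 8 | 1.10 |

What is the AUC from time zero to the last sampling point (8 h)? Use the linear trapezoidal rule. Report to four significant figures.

AUC = 84.54 mg/L·h

Trapezoidal AUC_0→8:
  [0→2]: (35.45+14.87)/2 × 2 = 50.32
  [2→2.5]: (14.87+11.97)/2 × 0.5 = 6.71
  [2.5→3]: (11.97+9.64)/2 × 0.5 = 5.4025
  [3→6]: (9.64+2.62)/2 × 3 = 18.39
  [6→8]: (2.62+1.10)/2 × 2 = 3.72
  Sum = 84.5425 mg/L·h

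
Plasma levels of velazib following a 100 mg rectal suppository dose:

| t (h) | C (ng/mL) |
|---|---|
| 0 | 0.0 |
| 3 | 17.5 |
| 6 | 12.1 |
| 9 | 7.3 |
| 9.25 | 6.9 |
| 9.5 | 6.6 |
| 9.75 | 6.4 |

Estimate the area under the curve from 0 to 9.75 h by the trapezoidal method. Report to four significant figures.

AUC = 104.8 ng/mL·h

Trapezoidal AUC_0→9.75:
  [0→3]: (0.0+17.5)/2 × 3 = 26.25
  [3→6]: (17.5+12.1)/2 × 3 = 44.4
  [6→9]: (12.1+7.3)/2 × 3 = 29.1
  [9→9.25]: (7.3+6.9)/2 × 0.25 = 1.775
  [9.25→9.5]: (6.9+6.6)/2 × 0.25 = 1.6875
  [9.5→9.75]: (6.6+6.4)/2 × 0.25 = 1.625
  Sum = 104.8375 ng/mL·h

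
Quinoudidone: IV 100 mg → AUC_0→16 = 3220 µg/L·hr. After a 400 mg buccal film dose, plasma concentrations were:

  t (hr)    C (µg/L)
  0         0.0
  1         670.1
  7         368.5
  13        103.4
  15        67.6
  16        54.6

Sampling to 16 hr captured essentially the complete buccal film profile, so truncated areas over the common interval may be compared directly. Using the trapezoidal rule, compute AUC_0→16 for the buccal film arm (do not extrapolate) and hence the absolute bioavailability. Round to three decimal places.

F = 0.396

Trapezoidal AUC_0→16 (buccal film):
  [0→1]: (0.0+670.1)/2 × 1 = 335.05
  [1→7]: (670.1+368.5)/2 × 6 = 3115.8
  [7→13]: (368.5+103.4)/2 × 6 = 1415.7
  [13→15]: (103.4+67.6)/2 × 2 = 171.0
  [15→16]: (67.6+54.6)/2 × 1 = 61.1
  Sum = 5098.65 µg/L·hr
F = (AUC_ev/D_ev)/(AUC_iv/D_iv) = (5098.65/400)/(3220/100) = 12.746625/32.2 = 0.3959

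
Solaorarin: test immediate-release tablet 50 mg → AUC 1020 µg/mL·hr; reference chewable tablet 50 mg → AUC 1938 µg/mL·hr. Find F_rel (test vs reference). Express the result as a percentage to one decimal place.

F_rel = (AUC_test/D_test) / (AUC_ref/D_ref)
      = (1020/50) / (1938/50)
      = 20.4 / 38.76 = 0.5263 = 52.63%

F_rel = 52.6%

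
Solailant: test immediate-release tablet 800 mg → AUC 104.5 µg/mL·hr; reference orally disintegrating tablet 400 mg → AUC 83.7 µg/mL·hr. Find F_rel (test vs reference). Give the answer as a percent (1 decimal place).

F_rel = (AUC_test/D_test) / (AUC_ref/D_ref)
      = (104.5/800) / (83.7/400)
      = 0.130625 / 0.20925 = 0.6243 = 62.43%

F_rel = 62.4%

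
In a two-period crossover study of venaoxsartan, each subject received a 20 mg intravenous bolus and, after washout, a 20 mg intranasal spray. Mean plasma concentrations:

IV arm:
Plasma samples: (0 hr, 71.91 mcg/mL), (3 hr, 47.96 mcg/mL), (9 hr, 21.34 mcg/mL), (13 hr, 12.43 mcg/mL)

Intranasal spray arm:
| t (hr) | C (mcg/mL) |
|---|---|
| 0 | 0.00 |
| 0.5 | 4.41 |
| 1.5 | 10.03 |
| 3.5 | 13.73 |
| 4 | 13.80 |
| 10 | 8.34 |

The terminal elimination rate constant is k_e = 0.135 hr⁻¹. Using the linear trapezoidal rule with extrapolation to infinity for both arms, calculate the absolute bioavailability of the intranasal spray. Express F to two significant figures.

F = 0.31

Trapezoidal AUC_0→13 (IV):
  [0→3]: (71.91+47.96)/2 × 3 = 179.805
  [3→9]: (47.96+21.34)/2 × 6 = 207.9
  [9→13]: (21.34+12.43)/2 × 4 = 67.54
  Sum = 455.245 mcg/mL·hr
IV tail: 12.43/0.135 = 92.074; AUC_iv,0→∞ = 455.245 + 92.074 = 547.319 mcg/mL·hr
Trapezoidal AUC_0→10 (intranasal spray):
  [0→0.5]: (0.00+4.41)/2 × 0.5 = 1.1025
  [0.5→1.5]: (4.41+10.03)/2 × 1 = 7.22
  [1.5→3.5]: (10.03+13.73)/2 × 2 = 23.76
  [3.5→4]: (13.73+13.80)/2 × 0.5 = 6.8825
  [4→10]: (13.80+8.34)/2 × 6 = 66.42
  Sum = 105.385 mcg/mL·hr
intranasal spray tail: 8.34/0.135 = 61.778; AUC_ev,0→∞ = 105.385 + 61.778 = 167.163 mcg/mL·hr
F = (AUC_ev/D_ev)/(AUC_iv/D_iv) = (167.163/20)/(547.319/20) = 8.35815/27.36595 = 0.3054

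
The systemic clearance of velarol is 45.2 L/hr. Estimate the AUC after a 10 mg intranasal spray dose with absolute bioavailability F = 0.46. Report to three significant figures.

AUC_0→∞ = F × Dose / CL
        = 0.46 × 10 / 45.2 = 0.10177 mg/L·hr

AUC = 0.102 mg/L·hr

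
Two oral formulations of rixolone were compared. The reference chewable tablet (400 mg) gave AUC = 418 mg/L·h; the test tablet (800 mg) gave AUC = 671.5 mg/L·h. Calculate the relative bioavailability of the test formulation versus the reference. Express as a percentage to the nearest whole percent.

F_rel = 80%

F_rel = (AUC_test/D_test) / (AUC_ref/D_ref)
      = (671.5/800) / (418/400)
      = 0.839375 / 1.045 = 0.8032 = 80.32%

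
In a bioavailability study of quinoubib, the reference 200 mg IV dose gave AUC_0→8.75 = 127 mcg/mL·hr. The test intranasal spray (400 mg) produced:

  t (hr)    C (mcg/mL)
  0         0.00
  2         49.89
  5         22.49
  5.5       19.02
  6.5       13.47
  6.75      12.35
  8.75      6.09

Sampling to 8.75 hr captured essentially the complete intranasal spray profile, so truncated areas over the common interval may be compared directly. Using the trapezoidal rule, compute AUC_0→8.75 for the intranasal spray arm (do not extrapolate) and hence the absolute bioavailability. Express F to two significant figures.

F = 0.81

Trapezoidal AUC_0→8.75 (intranasal spray):
  [0→2]: (0.00+49.89)/2 × 2 = 49.89
  [2→5]: (49.89+22.49)/2 × 3 = 108.57
  [5→5.5]: (22.49+19.02)/2 × 0.5 = 10.3775
  [5.5→6.5]: (19.02+13.47)/2 × 1 = 16.245
  [6.5→6.75]: (13.47+12.35)/2 × 0.25 = 3.2275
  [6.75→8.75]: (12.35+6.09)/2 × 2 = 18.44
  Sum = 206.75 mcg/mL·hr
F = (AUC_ev/D_ev)/(AUC_iv/D_iv) = (206.75/400)/(127/200) = 0.516875/0.635 = 0.8140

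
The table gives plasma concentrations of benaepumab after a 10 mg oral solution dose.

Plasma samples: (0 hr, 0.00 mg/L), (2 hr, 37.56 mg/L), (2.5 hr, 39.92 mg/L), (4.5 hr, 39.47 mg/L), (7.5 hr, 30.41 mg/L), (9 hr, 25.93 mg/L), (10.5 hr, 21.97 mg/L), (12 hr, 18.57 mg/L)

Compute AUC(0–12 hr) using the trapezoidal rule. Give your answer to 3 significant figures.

AUC = 350 mg/L·hr

Trapezoidal AUC_0→12:
  [0→2]: (0.00+37.56)/2 × 2 = 37.56
  [2→2.5]: (37.56+39.92)/2 × 0.5 = 19.37
  [2.5→4.5]: (39.92+39.47)/2 × 2 = 79.39
  [4.5→7.5]: (39.47+30.41)/2 × 3 = 104.82
  [7.5→9]: (30.41+25.93)/2 × 1.5 = 42.255
  [9→10.5]: (25.93+21.97)/2 × 1.5 = 35.925
  [10.5→12]: (21.97+18.57)/2 × 1.5 = 30.405
  Sum = 349.725 mg/L·hr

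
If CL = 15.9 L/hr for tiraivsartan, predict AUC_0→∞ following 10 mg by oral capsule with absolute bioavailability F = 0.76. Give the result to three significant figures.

AUC = 0.478 mg/L·hr

AUC_0→∞ = F × Dose / CL
        = 0.76 × 10 / 15.9 = 0.477987 mg/L·hr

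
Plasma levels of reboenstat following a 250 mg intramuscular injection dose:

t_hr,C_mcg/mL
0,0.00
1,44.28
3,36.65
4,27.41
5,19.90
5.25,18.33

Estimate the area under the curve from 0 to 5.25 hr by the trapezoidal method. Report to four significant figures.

AUC = 163.5 mcg/mL·hr

Trapezoidal AUC_0→5.25:
  [0→1]: (0.00+44.28)/2 × 1 = 22.14
  [1→3]: (44.28+36.65)/2 × 2 = 80.93
  [3→4]: (36.65+27.41)/2 × 1 = 32.03
  [4→5]: (27.41+19.90)/2 × 1 = 23.655
  [5→5.25]: (19.90+18.33)/2 × 0.25 = 4.77875
  Sum = 163.53375 mcg/mL·hr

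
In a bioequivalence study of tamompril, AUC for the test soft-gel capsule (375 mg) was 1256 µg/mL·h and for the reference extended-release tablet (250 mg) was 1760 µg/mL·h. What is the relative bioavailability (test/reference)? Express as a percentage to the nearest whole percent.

F_rel = 48%

F_rel = (AUC_test/D_test) / (AUC_ref/D_ref)
      = (1256/375) / (1760/250)
      = 3.34933 / 7.04 = 0.4758 = 47.58%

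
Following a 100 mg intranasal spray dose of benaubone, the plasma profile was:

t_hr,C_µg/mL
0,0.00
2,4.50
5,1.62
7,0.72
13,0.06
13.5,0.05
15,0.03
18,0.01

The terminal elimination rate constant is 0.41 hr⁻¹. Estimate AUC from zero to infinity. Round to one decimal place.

AUC = 18.5 µg/mL·hr

Trapezoidal AUC_0→18:
  [0→2]: (0.00+4.50)/2 × 2 = 4.5
  [2→5]: (4.50+1.62)/2 × 3 = 9.18
  [5→7]: (1.62+0.72)/2 × 2 = 2.34
  [7→13]: (0.72+0.06)/2 × 6 = 2.34
  [13→13.5]: (0.06+0.05)/2 × 0.5 = 0.0275
  [13.5→15]: (0.05+0.03)/2 × 1.5 = 0.06
  [15→18]: (0.03+0.01)/2 × 3 = 0.06
  Sum = 18.5075 µg/mL·hr
Extrapolated tail: C_last / k_e = 0.01 / 0.41 = 0.024
AUC_0→∞ = 18.5075 + 0.024 = 18.5315 µg/mL·hr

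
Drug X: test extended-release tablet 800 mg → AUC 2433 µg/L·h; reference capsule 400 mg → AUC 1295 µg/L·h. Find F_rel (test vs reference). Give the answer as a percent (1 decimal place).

F_rel = 93.9%

F_rel = (AUC_test/D_test) / (AUC_ref/D_ref)
      = (2433/800) / (1295/400)
      = 3.04125 / 3.2375 = 0.9394 = 93.94%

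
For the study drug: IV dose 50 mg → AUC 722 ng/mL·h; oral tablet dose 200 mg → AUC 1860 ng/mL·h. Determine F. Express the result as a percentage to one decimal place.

F = 64.4%

F = (AUC_ev / D_ev) / (AUC_iv / D_iv)
  = (1860/200) / (722/50)
  = 9.3 / 14.44 = 0.6440
  = 64.40%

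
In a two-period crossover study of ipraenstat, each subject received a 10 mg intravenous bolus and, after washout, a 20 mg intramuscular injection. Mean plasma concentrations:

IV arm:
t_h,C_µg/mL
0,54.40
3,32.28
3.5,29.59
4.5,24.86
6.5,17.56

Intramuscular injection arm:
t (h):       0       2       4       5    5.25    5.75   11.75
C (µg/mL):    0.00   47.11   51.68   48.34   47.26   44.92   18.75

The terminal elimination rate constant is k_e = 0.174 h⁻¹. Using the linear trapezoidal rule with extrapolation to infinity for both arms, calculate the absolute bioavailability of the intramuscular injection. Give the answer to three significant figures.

Trapezoidal AUC_0→6.5 (IV):
  [0→3]: (54.40+32.28)/2 × 3 = 130.02
  [3→3.5]: (32.28+29.59)/2 × 0.5 = 15.4675
  [3.5→4.5]: (29.59+24.86)/2 × 1 = 27.225
  [4.5→6.5]: (24.86+17.56)/2 × 2 = 42.42
  Sum = 215.1325 µg/mL·h
IV tail: 17.56/0.174 = 100.920; AUC_iv,0→∞ = 215.1325 + 100.920 = 316.0525 µg/mL·h
Trapezoidal AUC_0→11.75 (intramuscular injection):
  [0→2]: (0.00+47.11)/2 × 2 = 47.11
  [2→4]: (47.11+51.68)/2 × 2 = 98.79
  [4→5]: (51.68+48.34)/2 × 1 = 50.01
  [5→5.25]: (48.34+47.26)/2 × 0.25 = 11.95
  [5.25→5.75]: (47.26+44.92)/2 × 0.5 = 23.045
  [5.75→11.75]: (44.92+18.75)/2 × 6 = 191.01
  Sum = 421.915 µg/mL·h
intramuscular injection tail: 18.75/0.174 = 107.759; AUC_ev,0→∞ = 421.915 + 107.759 = 529.674 µg/mL·h
F = (AUC_ev/D_ev)/(AUC_iv/D_iv) = (529.674/20)/(316.0525/10) = 26.4837/31.60525 = 0.8380

F = 0.838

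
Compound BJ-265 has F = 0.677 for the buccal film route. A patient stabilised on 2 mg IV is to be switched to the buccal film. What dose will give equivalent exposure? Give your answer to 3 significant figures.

For equal systemic exposure: F × D_ev = D_iv
D_ev = D_iv / F = 2 / 0.677 = 2.95421 mg

D_buccal = 2.95 mg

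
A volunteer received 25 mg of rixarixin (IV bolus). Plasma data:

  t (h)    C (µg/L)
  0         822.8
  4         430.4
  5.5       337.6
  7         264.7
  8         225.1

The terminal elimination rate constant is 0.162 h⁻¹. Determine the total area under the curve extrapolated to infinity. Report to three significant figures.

AUC = 5170 µg/L·h

Trapezoidal AUC_0→8:
  [0→4]: (822.8+430.4)/2 × 4 = 2506.4
  [4→5.5]: (430.4+337.6)/2 × 1.5 = 576.0
  [5.5→7]: (337.6+264.7)/2 × 1.5 = 451.725
  [7→8]: (264.7+225.1)/2 × 1 = 244.9
  Sum = 3779.025 µg/L·h
Extrapolated tail: C_last / k_e = 225.1 / 0.162 = 1389.506
AUC_0→∞ = 3779.025 + 1389.506 = 5168.531 µg/L·h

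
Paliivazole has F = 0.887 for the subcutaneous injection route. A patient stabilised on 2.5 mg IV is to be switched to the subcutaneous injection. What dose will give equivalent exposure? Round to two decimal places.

D_subcutaneous = 2.82 mg

For equal systemic exposure: F × D_ev = D_iv
D_ev = D_iv / F = 2.5 / 0.887 = 2.81849 mg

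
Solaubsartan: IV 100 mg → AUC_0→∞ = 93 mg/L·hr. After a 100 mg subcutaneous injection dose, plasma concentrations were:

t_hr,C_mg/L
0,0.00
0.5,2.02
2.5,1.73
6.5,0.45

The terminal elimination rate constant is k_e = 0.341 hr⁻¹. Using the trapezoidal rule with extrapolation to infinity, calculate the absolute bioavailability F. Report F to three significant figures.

Trapezoidal AUC_0→6.5 (subcutaneous injection):
  [0→0.5]: (0.00+2.02)/2 × 0.5 = 0.505
  [0.5→2.5]: (2.02+1.73)/2 × 2 = 3.75
  [2.5→6.5]: (1.73+0.45)/2 × 4 = 4.36
  Sum = 8.615 mg/L·hr
Tail: C_last/k_e = 0.45/0.341 = 1.320
AUC_0→∞ (subcutaneous injection) = 8.615 + 1.320 = 9.935 mg/L·hr
F = (AUC_ev/D_ev)/(AUC_iv/D_iv) = (9.935/100)/(93/100) = 0.09935/0.93 = 0.1068

F = 0.107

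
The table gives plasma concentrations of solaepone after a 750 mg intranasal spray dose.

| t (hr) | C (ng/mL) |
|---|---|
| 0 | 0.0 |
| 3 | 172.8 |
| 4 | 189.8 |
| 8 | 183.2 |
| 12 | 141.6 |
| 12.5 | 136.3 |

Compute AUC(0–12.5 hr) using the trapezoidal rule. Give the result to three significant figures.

AUC = 1910 ng/mL·hr

Trapezoidal AUC_0→12.5:
  [0→3]: (0.0+172.8)/2 × 3 = 259.2
  [3→4]: (172.8+189.8)/2 × 1 = 181.3
  [4→8]: (189.8+183.2)/2 × 4 = 746.0
  [8→12]: (183.2+141.6)/2 × 4 = 649.6
  [12→12.5]: (141.6+136.3)/2 × 0.5 = 69.475
  Sum = 1905.575 ng/mL·hr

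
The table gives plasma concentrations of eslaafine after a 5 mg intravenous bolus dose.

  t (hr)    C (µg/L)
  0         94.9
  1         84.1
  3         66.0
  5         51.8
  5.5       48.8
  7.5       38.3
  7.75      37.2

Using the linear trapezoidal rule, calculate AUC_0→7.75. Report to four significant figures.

Trapezoidal AUC_0→7.75:
  [0→1]: (94.9+84.1)/2 × 1 = 89.5
  [1→3]: (84.1+66.0)/2 × 2 = 150.1
  [3→5]: (66.0+51.8)/2 × 2 = 117.8
  [5→5.5]: (51.8+48.8)/2 × 0.5 = 25.15
  [5.5→7.5]: (48.8+38.3)/2 × 2 = 87.1
  [7.5→7.75]: (38.3+37.2)/2 × 0.25 = 9.4375
  Sum = 479.0875 µg/L·hr

AUC = 479.1 µg/L·hr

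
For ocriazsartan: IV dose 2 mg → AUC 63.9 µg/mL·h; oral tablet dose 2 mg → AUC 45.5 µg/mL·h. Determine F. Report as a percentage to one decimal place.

F = (AUC_ev / D_ev) / (AUC_iv / D_iv)
  = (45.5/2) / (63.9/2)
  = 22.75 / 31.95 = 0.7121
  = 71.21%

F = 71.2%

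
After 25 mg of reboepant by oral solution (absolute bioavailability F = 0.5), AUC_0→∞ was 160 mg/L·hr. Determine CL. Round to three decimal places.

CL = F × Dose / AUC_0→∞
   = 0.5 × 25 / 160 = 0.078125 L/hr

CL = 0.078 L/hr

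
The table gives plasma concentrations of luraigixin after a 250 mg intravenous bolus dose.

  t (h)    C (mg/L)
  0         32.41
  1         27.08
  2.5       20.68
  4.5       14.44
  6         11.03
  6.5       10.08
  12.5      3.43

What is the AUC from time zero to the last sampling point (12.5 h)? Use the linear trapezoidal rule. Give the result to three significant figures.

Trapezoidal AUC_0→12.5:
  [0→1]: (32.41+27.08)/2 × 1 = 29.745
  [1→2.5]: (27.08+20.68)/2 × 1.5 = 35.82
  [2.5→4.5]: (20.68+14.44)/2 × 2 = 35.12
  [4.5→6]: (14.44+11.03)/2 × 1.5 = 19.1025
  [6→6.5]: (11.03+10.08)/2 × 0.5 = 5.2775
  [6.5→12.5]: (10.08+3.43)/2 × 6 = 40.53
  Sum = 165.595 mg/L·h

AUC = 166 mg/L·h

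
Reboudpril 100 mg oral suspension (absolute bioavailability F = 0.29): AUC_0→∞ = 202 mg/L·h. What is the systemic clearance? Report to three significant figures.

CL = 0.144 L/h

CL = F × Dose / AUC_0→∞
   = 0.29 × 100 / 202 = 0.143564 L/h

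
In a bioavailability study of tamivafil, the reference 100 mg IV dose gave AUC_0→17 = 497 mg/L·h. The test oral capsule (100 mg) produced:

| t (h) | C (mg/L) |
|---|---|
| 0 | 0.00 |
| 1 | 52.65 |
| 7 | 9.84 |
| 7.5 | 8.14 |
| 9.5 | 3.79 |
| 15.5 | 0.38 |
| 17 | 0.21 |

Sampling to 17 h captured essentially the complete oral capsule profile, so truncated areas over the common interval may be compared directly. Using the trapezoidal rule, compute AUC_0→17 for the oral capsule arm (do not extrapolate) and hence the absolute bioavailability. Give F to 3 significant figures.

Trapezoidal AUC_0→17 (oral capsule):
  [0→1]: (0.00+52.65)/2 × 1 = 26.325
  [1→7]: (52.65+9.84)/2 × 6 = 187.47
  [7→7.5]: (9.84+8.14)/2 × 0.5 = 4.495
  [7.5→9.5]: (8.14+3.79)/2 × 2 = 11.93
  [9.5→15.5]: (3.79+0.38)/2 × 6 = 12.51
  [15.5→17]: (0.38+0.21)/2 × 1.5 = 0.4425
  Sum = 243.1725 mg/L·h
F = (AUC_ev/D_ev)/(AUC_iv/D_iv) = (243.1725/100)/(497/100) = 2.431725/4.97 = 0.4893

F = 0.489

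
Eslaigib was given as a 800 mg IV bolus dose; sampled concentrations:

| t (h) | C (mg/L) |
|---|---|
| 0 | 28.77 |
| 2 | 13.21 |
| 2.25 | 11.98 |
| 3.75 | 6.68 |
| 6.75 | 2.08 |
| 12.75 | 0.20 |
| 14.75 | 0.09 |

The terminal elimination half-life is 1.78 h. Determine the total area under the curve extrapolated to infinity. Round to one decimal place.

AUC = 79.6 mg/L·h

Trapezoidal AUC_0→14.75:
  [0→2]: (28.77+13.21)/2 × 2 = 41.98
  [2→2.25]: (13.21+11.98)/2 × 0.25 = 3.14875
  [2.25→3.75]: (11.98+6.68)/2 × 1.5 = 13.995
  [3.75→6.75]: (6.68+2.08)/2 × 3 = 13.14
  [6.75→12.75]: (2.08+0.20)/2 × 6 = 6.84
  [12.75→14.75]: (0.20+0.09)/2 × 2 = 0.29
  Sum = 79.39375 mg/L·h
k_e = ln2 / t½ = 0.693147 / 1.78 = 0.3894 h^-1
Extrapolated tail: C_last / k_e = 0.09 / 0.3894 = 0.231
AUC_0→∞ = 79.39375 + 0.231 = 79.62475 mg/L·h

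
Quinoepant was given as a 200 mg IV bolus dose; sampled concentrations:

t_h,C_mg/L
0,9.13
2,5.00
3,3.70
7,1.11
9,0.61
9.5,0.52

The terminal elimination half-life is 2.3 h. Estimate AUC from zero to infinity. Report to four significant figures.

Trapezoidal AUC_0→9.5:
  [0→2]: (9.13+5.00)/2 × 2 = 14.13
  [2→3]: (5.00+3.70)/2 × 1 = 4.35
  [3→7]: (3.70+1.11)/2 × 4 = 9.62
  [7→9]: (1.11+0.61)/2 × 2 = 1.72
  [9→9.5]: (0.61+0.52)/2 × 0.5 = 0.2825
  Sum = 30.1025 mg/L·h
k_e = ln2 / t½ = 0.693147 / 2.3 = 0.3014 h^-1
Extrapolated tail: C_last / k_e = 0.52 / 0.3014 = 1.725
AUC_0→∞ = 30.1025 + 1.725 = 31.8275 mg/L·h

AUC = 31.83 mg/L·h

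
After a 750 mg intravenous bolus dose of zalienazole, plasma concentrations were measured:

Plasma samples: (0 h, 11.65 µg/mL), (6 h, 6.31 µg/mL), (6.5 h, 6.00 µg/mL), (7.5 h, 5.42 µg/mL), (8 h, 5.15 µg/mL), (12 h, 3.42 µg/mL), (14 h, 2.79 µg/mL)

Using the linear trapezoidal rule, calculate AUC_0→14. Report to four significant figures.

Trapezoidal AUC_0→14:
  [0→6]: (11.65+6.31)/2 × 6 = 53.88
  [6→6.5]: (6.31+6.00)/2 × 0.5 = 3.0775
  [6.5→7.5]: (6.00+5.42)/2 × 1 = 5.71
  [7.5→8]: (5.42+5.15)/2 × 0.5 = 2.6425
  [8→12]: (5.15+3.42)/2 × 4 = 17.14
  [12→14]: (3.42+2.79)/2 × 2 = 6.21
  Sum = 88.66 µg/mL·h

AUC = 88.66 µg/mL·h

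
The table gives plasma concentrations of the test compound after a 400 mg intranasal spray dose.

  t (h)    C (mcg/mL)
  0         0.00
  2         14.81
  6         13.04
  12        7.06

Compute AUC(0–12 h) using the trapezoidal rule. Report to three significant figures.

Trapezoidal AUC_0→12:
  [0→2]: (0.00+14.81)/2 × 2 = 14.81
  [2→6]: (14.81+13.04)/2 × 4 = 55.7
  [6→12]: (13.04+7.06)/2 × 6 = 60.3
  Sum = 130.81 mcg/mL·h

AUC = 131 mcg/mL·h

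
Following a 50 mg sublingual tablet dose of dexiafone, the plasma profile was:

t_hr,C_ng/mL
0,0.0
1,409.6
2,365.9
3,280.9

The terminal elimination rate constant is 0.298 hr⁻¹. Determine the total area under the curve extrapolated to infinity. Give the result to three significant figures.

AUC = 1860 ng/mL·hr

Trapezoidal AUC_0→3:
  [0→1]: (0.0+409.6)/2 × 1 = 204.8
  [1→2]: (409.6+365.9)/2 × 1 = 387.75
  [2→3]: (365.9+280.9)/2 × 1 = 323.4
  Sum = 915.95 ng/mL·hr
Extrapolated tail: C_last / k_e = 280.9 / 0.298 = 942.617
AUC_0→∞ = 915.95 + 942.617 = 1858.567 ng/mL·hr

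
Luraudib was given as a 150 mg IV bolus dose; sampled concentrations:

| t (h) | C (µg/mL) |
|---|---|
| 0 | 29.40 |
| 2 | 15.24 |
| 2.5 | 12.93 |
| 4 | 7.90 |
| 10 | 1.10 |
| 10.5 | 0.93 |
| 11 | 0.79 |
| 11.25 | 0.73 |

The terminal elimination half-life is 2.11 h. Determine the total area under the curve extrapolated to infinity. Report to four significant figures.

Trapezoidal AUC_0→11.25:
  [0→2]: (29.40+15.24)/2 × 2 = 44.64
  [2→2.5]: (15.24+12.93)/2 × 0.5 = 7.0425
  [2.5→4]: (12.93+7.90)/2 × 1.5 = 15.6225
  [4→10]: (7.90+1.10)/2 × 6 = 27.0
  [10→10.5]: (1.10+0.93)/2 × 0.5 = 0.5075
  [10.5→11]: (0.93+0.79)/2 × 0.5 = 0.43
  [11→11.25]: (0.79+0.73)/2 × 0.25 = 0.19
  Sum = 95.4325 µg/mL·h
k_e = ln2 / t½ = 0.693147 / 2.11 = 0.3285 h^-1
Extrapolated tail: C_last / k_e = 0.73 / 0.3285 = 2.222
AUC_0→∞ = 95.4325 + 2.222 = 97.6545 µg/mL·h

AUC = 97.65 µg/mL·h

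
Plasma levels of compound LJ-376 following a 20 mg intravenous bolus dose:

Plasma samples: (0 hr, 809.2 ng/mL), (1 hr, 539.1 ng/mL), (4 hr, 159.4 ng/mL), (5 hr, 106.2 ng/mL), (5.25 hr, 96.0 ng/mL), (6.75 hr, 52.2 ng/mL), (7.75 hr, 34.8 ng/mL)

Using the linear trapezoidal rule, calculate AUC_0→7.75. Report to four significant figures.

AUC = 2035 ng/mL·hr

Trapezoidal AUC_0→7.75:
  [0→1]: (809.2+539.1)/2 × 1 = 674.15
  [1→4]: (539.1+159.4)/2 × 3 = 1047.75
  [4→5]: (159.4+106.2)/2 × 1 = 132.8
  [5→5.25]: (106.2+96.0)/2 × 0.25 = 25.275
  [5.25→6.75]: (96.0+52.2)/2 × 1.5 = 111.15
  [6.75→7.75]: (52.2+34.8)/2 × 1 = 43.5
  Sum = 2034.625 ng/mL·hr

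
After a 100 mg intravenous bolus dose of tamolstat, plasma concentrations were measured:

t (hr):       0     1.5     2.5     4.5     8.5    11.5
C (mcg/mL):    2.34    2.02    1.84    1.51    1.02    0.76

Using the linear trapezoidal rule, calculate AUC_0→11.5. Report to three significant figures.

Trapezoidal AUC_0→11.5:
  [0→1.5]: (2.34+2.02)/2 × 1.5 = 3.27
  [1.5→2.5]: (2.02+1.84)/2 × 1 = 1.93
  [2.5→4.5]: (1.84+1.51)/2 × 2 = 3.35
  [4.5→8.5]: (1.51+1.02)/2 × 4 = 5.06
  [8.5→11.5]: (1.02+0.76)/2 × 3 = 2.67
  Sum = 16.28 mcg/mL·hr

AUC = 16.3 mcg/mL·hr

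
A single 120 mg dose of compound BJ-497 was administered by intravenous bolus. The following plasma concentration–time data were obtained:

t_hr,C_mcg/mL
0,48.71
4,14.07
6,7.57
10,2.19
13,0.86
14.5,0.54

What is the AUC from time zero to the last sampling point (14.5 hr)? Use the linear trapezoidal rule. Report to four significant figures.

AUC = 172.3 mcg/mL·hr

Trapezoidal AUC_0→14.5:
  [0→4]: (48.71+14.07)/2 × 4 = 125.56
  [4→6]: (14.07+7.57)/2 × 2 = 21.64
  [6→10]: (7.57+2.19)/2 × 4 = 19.52
  [10→13]: (2.19+0.86)/2 × 3 = 4.575
  [13→14.5]: (0.86+0.54)/2 × 1.5 = 1.05
  Sum = 172.345 mcg/mL·hr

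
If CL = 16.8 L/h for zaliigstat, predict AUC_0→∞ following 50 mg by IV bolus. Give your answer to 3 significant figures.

AUC_0→∞ = Dose_iv / CL
        = 50 / 16.8 = 2.97619 mg/L·h

AUC = 2.98 mg/L·h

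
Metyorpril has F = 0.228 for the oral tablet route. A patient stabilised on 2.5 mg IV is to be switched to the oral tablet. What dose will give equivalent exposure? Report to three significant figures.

D_oral = 11.0 mg

For equal systemic exposure: F × D_ev = D_iv
D_ev = D_iv / F = 2.5 / 0.228 = 10.9649 mg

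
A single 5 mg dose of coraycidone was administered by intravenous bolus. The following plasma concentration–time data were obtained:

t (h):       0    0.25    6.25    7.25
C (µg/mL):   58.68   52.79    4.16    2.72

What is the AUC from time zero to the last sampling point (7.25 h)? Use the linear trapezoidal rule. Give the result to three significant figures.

Trapezoidal AUC_0→7.25:
  [0→0.25]: (58.68+52.79)/2 × 0.25 = 13.93375
  [0.25→6.25]: (52.79+4.16)/2 × 6 = 170.85
  [6.25→7.25]: (4.16+2.72)/2 × 1 = 3.44
  Sum = 188.22375 µg/mL·h

AUC = 188 µg/mL·h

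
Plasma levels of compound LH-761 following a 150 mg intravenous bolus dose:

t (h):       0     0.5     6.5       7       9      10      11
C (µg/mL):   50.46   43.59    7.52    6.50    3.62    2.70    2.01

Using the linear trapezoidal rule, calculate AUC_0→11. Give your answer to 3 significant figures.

AUC = 196 µg/mL·h

Trapezoidal AUC_0→11:
  [0→0.5]: (50.46+43.59)/2 × 0.5 = 23.5125
  [0.5→6.5]: (43.59+7.52)/2 × 6 = 153.33
  [6.5→7]: (7.52+6.50)/2 × 0.5 = 3.505
  [7→9]: (6.50+3.62)/2 × 2 = 10.12
  [9→10]: (3.62+2.70)/2 × 1 = 3.16
  [10→11]: (2.70+2.01)/2 × 1 = 2.355
  Sum = 195.9825 µg/mL·h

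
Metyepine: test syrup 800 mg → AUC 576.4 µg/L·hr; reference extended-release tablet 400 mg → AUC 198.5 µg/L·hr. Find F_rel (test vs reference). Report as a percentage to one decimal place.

F_rel = 145.2%

F_rel = (AUC_test/D_test) / (AUC_ref/D_ref)
      = (576.4/800) / (198.5/400)
      = 0.7205 / 0.49625 = 1.4519 = 145.19%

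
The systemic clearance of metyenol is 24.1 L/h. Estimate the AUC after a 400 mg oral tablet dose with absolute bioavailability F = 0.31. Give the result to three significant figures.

AUC = 5.15 mg/L·h

AUC_0→∞ = F × Dose / CL
        = 0.31 × 400 / 24.1 = 5.14523 mg/L·h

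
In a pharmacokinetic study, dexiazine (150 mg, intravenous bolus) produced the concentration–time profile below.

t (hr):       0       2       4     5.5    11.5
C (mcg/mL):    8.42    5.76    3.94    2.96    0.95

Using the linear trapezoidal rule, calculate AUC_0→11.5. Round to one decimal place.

Trapezoidal AUC_0→11.5:
  [0→2]: (8.42+5.76)/2 × 2 = 14.18
  [2→4]: (5.76+3.94)/2 × 2 = 9.7
  [4→5.5]: (3.94+2.96)/2 × 1.5 = 5.175
  [5.5→11.5]: (2.96+0.95)/2 × 6 = 11.73
  Sum = 40.785 mcg/mL·hr

AUC = 40.8 mcg/mL·hr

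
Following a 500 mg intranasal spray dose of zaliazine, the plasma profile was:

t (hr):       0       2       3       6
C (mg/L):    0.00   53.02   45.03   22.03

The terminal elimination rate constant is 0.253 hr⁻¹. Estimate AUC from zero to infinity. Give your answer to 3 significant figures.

Trapezoidal AUC_0→6:
  [0→2]: (0.00+53.02)/2 × 2 = 53.02
  [2→3]: (53.02+45.03)/2 × 1 = 49.025
  [3→6]: (45.03+22.03)/2 × 3 = 100.59
  Sum = 202.635 mg/L·hr
Extrapolated tail: C_last / k_e = 22.03 / 0.253 = 87.075
AUC_0→∞ = 202.635 + 87.075 = 289.71 mg/L·hr

AUC = 290 mg/L·hr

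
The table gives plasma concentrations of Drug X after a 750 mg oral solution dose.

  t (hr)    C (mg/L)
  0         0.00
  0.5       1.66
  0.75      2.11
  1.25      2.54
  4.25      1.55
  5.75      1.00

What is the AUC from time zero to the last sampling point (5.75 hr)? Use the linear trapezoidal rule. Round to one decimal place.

AUC = 10.1 mg/L·hr

Trapezoidal AUC_0→5.75:
  [0→0.5]: (0.00+1.66)/2 × 0.5 = 0.415
  [0.5→0.75]: (1.66+2.11)/2 × 0.25 = 0.47125
  [0.75→1.25]: (2.11+2.54)/2 × 0.5 = 1.1625
  [1.25→4.25]: (2.54+1.55)/2 × 3 = 6.135
  [4.25→5.75]: (1.55+1.00)/2 × 1.5 = 1.9125
  Sum = 10.09625 mg/L·hr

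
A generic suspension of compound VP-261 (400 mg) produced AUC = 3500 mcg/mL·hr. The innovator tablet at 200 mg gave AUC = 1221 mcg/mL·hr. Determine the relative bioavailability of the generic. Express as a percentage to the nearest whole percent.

F_rel = 143%

F_rel = (AUC_test/D_test) / (AUC_ref/D_ref)
      = (3500/400) / (1221/200)
      = 8.75 / 6.105 = 1.4333 = 143.33%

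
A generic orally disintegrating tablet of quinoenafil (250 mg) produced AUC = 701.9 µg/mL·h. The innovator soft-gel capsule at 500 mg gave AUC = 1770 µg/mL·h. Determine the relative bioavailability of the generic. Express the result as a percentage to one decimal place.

F_rel = (AUC_test/D_test) / (AUC_ref/D_ref)
      = (701.9/250) / (1770/500)
      = 2.8076 / 3.54 = 0.7931 = 79.31%

F_rel = 79.3%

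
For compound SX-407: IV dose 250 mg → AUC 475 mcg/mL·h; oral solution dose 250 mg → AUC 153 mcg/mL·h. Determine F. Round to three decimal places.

F = 0.322

F = (AUC_ev / D_ev) / (AUC_iv / D_iv)
  = (153/250) / (475/250)
  = 0.612 / 1.9 = 0.3221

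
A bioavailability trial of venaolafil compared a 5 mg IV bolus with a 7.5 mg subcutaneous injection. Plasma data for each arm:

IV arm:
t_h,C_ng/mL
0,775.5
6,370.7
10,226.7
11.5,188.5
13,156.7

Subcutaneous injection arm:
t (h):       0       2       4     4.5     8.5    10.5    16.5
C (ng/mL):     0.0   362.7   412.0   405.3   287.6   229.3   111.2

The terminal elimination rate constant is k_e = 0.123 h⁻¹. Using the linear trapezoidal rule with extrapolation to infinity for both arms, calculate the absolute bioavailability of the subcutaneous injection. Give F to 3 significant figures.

Trapezoidal AUC_0→13 (IV):
  [0→6]: (775.5+370.7)/2 × 6 = 3438.6
  [6→10]: (370.7+226.7)/2 × 4 = 1194.8
  [10→11.5]: (226.7+188.5)/2 × 1.5 = 311.4
  [11.5→13]: (188.5+156.7)/2 × 1.5 = 258.9
  Sum = 5203.7 ng/mL·h
IV tail: 156.7/0.123 = 1273.984; AUC_iv,0→∞ = 5203.7 + 1273.984 = 6477.684 ng/mL·h
Trapezoidal AUC_0→16.5 (subcutaneous injection):
  [0→2]: (0.0+362.7)/2 × 2 = 362.7
  [2→4]: (362.7+412.0)/2 × 2 = 774.7
  [4→4.5]: (412.0+405.3)/2 × 0.5 = 204.325
  [4.5→8.5]: (405.3+287.6)/2 × 4 = 1385.8
  [8.5→10.5]: (287.6+229.3)/2 × 2 = 516.9
  [10.5→16.5]: (229.3+111.2)/2 × 6 = 1021.5
  Sum = 4265.925 ng/mL·h
subcutaneous injection tail: 111.2/0.123 = 904.065; AUC_ev,0→∞ = 4265.925 + 904.065 = 5169.99 ng/mL·h
F = (AUC_ev/D_ev)/(AUC_iv/D_iv) = (5169.99/7.5)/(6477.684/5) = 689.332/1295.5368 = 0.5321

F = 0.532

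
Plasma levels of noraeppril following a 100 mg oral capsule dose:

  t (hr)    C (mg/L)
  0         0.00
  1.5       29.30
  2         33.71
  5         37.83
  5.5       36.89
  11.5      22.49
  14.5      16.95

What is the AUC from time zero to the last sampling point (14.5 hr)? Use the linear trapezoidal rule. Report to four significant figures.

AUC = 401.0 mg/L·hr

Trapezoidal AUC_0→14.5:
  [0→1.5]: (0.00+29.30)/2 × 1.5 = 21.975
  [1.5→2]: (29.30+33.71)/2 × 0.5 = 15.7525
  [2→5]: (33.71+37.83)/2 × 3 = 107.31
  [5→5.5]: (37.83+36.89)/2 × 0.5 = 18.68
  [5.5→11.5]: (36.89+22.49)/2 × 6 = 178.14
  [11.5→14.5]: (22.49+16.95)/2 × 3 = 59.16
  Sum = 401.0175 mg/L·hr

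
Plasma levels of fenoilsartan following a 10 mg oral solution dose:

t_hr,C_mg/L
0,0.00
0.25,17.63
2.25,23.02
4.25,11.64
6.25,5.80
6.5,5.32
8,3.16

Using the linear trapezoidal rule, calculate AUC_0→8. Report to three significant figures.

Trapezoidal AUC_0→8:
  [0→0.25]: (0.00+17.63)/2 × 0.25 = 2.20375
  [0.25→2.25]: (17.63+23.02)/2 × 2 = 40.65
  [2.25→4.25]: (23.02+11.64)/2 × 2 = 34.66
  [4.25→6.25]: (11.64+5.80)/2 × 2 = 17.44
  [6.25→6.5]: (5.80+5.32)/2 × 0.25 = 1.39
  [6.5→8]: (5.32+3.16)/2 × 1.5 = 6.36
  Sum = 102.70375 mg/L·hr

AUC = 103 mg/L·hr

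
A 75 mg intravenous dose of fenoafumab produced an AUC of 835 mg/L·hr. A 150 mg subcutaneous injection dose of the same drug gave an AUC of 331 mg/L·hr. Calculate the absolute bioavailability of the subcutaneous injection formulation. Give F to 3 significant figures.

F = 0.198

F = (AUC_ev / D_ev) / (AUC_iv / D_iv)
  = (331/150) / (835/75)
  = 2.20667 / 11.1333 = 0.1982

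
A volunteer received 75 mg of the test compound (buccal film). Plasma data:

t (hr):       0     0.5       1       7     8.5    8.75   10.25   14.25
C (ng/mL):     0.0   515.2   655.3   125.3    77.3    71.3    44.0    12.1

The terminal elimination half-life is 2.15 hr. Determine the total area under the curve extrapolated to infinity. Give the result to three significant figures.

AUC = 3170 ng/mL·hr

Trapezoidal AUC_0→14.25:
  [0→0.5]: (0.0+515.2)/2 × 0.5 = 128.8
  [0.5→1]: (515.2+655.3)/2 × 0.5 = 292.625
  [1→7]: (655.3+125.3)/2 × 6 = 2341.8
  [7→8.5]: (125.3+77.3)/2 × 1.5 = 151.95
  [8.5→8.75]: (77.3+71.3)/2 × 0.25 = 18.575
  [8.75→10.25]: (71.3+44.0)/2 × 1.5 = 86.475
  [10.25→14.25]: (44.0+12.1)/2 × 4 = 112.2
  Sum = 3132.425 ng/mL·hr
k_e = ln2 / t½ = 0.693147 / 2.15 = 0.3224 hr^-1
Extrapolated tail: C_last / k_e = 12.1 / 0.3224 = 37.531
AUC_0→∞ = 3132.425 + 37.531 = 3169.956 ng/mL·hr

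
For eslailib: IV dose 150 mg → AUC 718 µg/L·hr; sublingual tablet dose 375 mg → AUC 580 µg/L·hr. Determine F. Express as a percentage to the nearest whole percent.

F = (AUC_ev / D_ev) / (AUC_iv / D_iv)
  = (580/375) / (718/150)
  = 1.54667 / 4.78667 = 0.3231
  = 32.31%

F = 32%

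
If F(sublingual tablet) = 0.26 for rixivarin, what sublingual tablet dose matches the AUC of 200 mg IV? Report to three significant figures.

D_sublingual = 769 mg

For equal systemic exposure: F × D_ev = D_iv
D_ev = D_iv / F = 200 / 0.26 = 769.231 mg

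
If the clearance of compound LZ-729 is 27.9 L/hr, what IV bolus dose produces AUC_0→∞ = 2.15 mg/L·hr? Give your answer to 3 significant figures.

Dose = 60.0 mg

Dose_iv = CL × AUC_0→∞
     = 27.9 × 2.15 = 59.985 mg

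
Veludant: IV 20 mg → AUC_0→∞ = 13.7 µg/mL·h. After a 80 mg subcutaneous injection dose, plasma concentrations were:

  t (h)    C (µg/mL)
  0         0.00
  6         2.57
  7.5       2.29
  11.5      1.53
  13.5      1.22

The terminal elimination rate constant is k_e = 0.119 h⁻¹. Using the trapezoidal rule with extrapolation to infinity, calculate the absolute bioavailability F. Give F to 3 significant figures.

F = 0.584

Trapezoidal AUC_0→13.5 (subcutaneous injection):
  [0→6]: (0.00+2.57)/2 × 6 = 7.71
  [6→7.5]: (2.57+2.29)/2 × 1.5 = 3.645
  [7.5→11.5]: (2.29+1.53)/2 × 4 = 7.64
  [11.5→13.5]: (1.53+1.22)/2 × 2 = 2.75
  Sum = 21.745 µg/mL·h
Tail: C_last/k_e = 1.22/0.119 = 10.252
AUC_0→∞ (subcutaneous injection) = 21.745 + 10.252 = 31.997 µg/mL·h
F = (AUC_ev/D_ev)/(AUC_iv/D_iv) = (31.997/80)/(13.7/20) = 0.3999625/0.685 = 0.5839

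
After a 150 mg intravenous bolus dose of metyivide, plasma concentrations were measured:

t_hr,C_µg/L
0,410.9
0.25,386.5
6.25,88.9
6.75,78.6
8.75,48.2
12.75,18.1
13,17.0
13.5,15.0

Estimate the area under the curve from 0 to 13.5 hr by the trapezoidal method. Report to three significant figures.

Trapezoidal AUC_0→13.5:
  [0→0.25]: (410.9+386.5)/2 × 0.25 = 99.675
  [0.25→6.25]: (386.5+88.9)/2 × 6 = 1426.2
  [6.25→6.75]: (88.9+78.6)/2 × 0.5 = 41.875
  [6.75→8.75]: (78.6+48.2)/2 × 2 = 126.8
  [8.75→12.75]: (48.2+18.1)/2 × 4 = 132.6
  [12.75→13]: (18.1+17.0)/2 × 0.25 = 4.3875
  [13→13.5]: (17.0+15.0)/2 × 0.5 = 8.0
  Sum = 1839.5375 µg/L·hr

AUC = 1840 µg/L·hr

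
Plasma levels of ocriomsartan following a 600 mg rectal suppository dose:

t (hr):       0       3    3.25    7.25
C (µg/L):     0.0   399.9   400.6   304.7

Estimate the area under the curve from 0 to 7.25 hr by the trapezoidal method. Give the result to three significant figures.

Trapezoidal AUC_0→7.25:
  [0→3]: (0.0+399.9)/2 × 3 = 599.85
  [3→3.25]: (399.9+400.6)/2 × 0.25 = 100.0625
  [3.25→7.25]: (400.6+304.7)/2 × 4 = 1410.6
  Sum = 2110.5125 µg/L·hr

AUC = 2110 µg/L·hr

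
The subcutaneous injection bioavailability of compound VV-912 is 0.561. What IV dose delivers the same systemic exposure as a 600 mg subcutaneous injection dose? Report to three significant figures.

Systemic exposure from an extravascular dose = F × D_ev, so the equivalent IV dose is F × D_ev.
D_iv = F × D_ev = 0.561 × 600 = 336.6 mg

D_iv = 337 mg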